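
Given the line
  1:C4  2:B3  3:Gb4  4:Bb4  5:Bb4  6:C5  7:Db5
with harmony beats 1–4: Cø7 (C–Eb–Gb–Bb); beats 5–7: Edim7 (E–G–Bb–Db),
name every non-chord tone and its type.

The harmony at that moment is C half-diminished seventh chord (C, Eb, Gb, Bb); B3 is not a chord tone.
It is approached by step down from C4 and left by leap up to Gb4.
Step in, leap out — an escape tone.
The harmony at that moment is E diminished seventh chord (E, G, Bb, Db); C5 is not a chord tone.
It is approached by step up from Bb4 and left by step up to Db5.
Step in, step out in the same direction — a passing tone.

B3 (beat 2) — escape tone; C5 (beat 6) — passing tone.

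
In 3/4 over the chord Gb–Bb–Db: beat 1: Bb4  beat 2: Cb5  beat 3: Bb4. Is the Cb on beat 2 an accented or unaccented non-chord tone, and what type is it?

The harmony at that moment is Gb major triad (Gb, Bb, Db); Cb5 is not a chord tone.
It is approached by step up from Bb4 and left by step down to Bb4.
Step away and step back to the same note — a neighbor tone (upper neighbor).
It falls on a weak beat, so it is unaccented.

Unaccented neighbor tone.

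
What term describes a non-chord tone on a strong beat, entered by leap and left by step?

Appoggiatura.

Approach: by leap. Departure: by step. Metric position: strong.
Leap in, step out, in a metrically strong position — an appoggiatura. (It is the mirror image of the escape tone, which steps in and leaps out from a weak position.)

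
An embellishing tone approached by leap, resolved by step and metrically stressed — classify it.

Approach: by leap. Departure: by step. Metric position: strong.
Leap in, step out, in a metrically strong position — an appoggiatura. (It is the mirror image of the escape tone, which steps in and leaps out from a weak position.)

Appoggiatura.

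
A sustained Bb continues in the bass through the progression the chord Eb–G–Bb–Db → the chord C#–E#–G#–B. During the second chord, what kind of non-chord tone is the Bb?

Pedal tone (pedal point).

The harmony at that moment is C# dominant seventh chord (C#, E#, G#, B); Bb is not a chord tone.
It is held over (the same pitch as the preceding Bb) and then sustained as the same pitch into the next harmony.
Sustained through a change of harmony — a pedal tone.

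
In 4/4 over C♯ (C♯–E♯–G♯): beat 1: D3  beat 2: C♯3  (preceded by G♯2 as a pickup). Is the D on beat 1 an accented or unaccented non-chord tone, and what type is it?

Accented appoggiatura.

The harmony at that moment is C♯ major triad (C♯, E♯, G♯); D3 is not a chord tone.
It is approached by leap up from G♯2 and left by step down to C♯3.
Leap in, step out — an appoggiatura.
It falls on the downbeat, so it is accented.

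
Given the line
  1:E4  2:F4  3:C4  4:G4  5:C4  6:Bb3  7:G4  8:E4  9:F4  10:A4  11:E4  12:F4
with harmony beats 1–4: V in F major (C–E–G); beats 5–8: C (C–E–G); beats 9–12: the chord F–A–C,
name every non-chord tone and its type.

F4 (beat 2) — escape tone; Bb3 (beat 6) — escape tone; E4 (beat 11) — appoggiatura.

The harmony at that moment is C major triad (C, E, G); F4 is not a chord tone.
It is approached by step up from E4 and left by leap down to C4.
Step in, leap out — an escape tone.
The harmony at that moment is C major triad (C, E, G); Bb3 is not a chord tone.
It is approached by step down from C4 and left by leap up to G4.
Step in, leap out — an escape tone.
The harmony at that moment is F major triad (F, A, C); E4 is not a chord tone.
It is approached by leap down from A4 and left by step up to F4.
Leap in, step out — an appoggiatura.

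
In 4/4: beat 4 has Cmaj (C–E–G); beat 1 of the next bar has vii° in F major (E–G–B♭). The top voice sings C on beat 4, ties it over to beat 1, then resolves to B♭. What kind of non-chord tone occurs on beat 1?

Suspension.

The harmony at that moment is E diminished triad (E, G, B♭); C is not a chord tone.
It is held over (the same pitch as the preceding C) and left by step down to B♭.
Held over from the previous chord and resolving down by step — a suspension.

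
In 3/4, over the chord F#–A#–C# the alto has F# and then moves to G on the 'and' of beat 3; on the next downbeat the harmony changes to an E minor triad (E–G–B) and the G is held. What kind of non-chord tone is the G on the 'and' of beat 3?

Anticipation.

The harmony at that moment is F# major triad (F#, A#, C#); G is not a chord tone.
It is approached by step up from F# and then sustained as the same pitch into the next harmony.
Arriving early and becoming a chord tone when the harmony changes — an anticipation.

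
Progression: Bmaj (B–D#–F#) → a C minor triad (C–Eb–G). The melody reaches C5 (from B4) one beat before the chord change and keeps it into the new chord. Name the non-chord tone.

C5 is an anticipation.

The harmony at that moment is B major triad (B, D#, F#); C5 is not a chord tone.
It is approached by step up from B4 and then sustained as the same pitch into the next harmony.
Arriving early and becoming a chord tone when the harmony changes — an anticipation.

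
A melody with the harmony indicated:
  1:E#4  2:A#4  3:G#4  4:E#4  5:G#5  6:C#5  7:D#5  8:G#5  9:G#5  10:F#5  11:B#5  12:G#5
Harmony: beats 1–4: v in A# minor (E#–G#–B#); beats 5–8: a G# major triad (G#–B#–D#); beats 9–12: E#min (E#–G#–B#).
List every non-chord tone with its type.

A#4 (beat 2) — appoggiatura; C#5 (beat 6) — appoggiatura; F#5 (beat 10) — escape tone.

The harmony at that moment is E# minor triad (E#, G#, B#); A#4 is not a chord tone.
It is approached by leap up from E#4 and left by step down to G#4.
Leap in, step out — an appoggiatura.
The harmony at that moment is G# major triad (G#, B#, D#); C#5 is not a chord tone.
It is approached by leap down from G#5 and left by step up to D#5.
Leap in, step out — an appoggiatura.
The harmony at that moment is E# minor triad (E#, G#, B#); F#5 is not a chord tone.
It is approached by step down from G#5 and left by leap up to B#5.
Step in, leap out — an escape tone.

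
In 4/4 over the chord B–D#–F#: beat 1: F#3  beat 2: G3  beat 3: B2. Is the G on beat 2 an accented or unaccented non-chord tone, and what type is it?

Unaccented escape tone.

The harmony at that moment is B major triad (B, D#, F#); G3 is not a chord tone.
It is approached by step up from F#3 and left by leap down to B2.
Step in, leap out — an escape tone.
It falls on a weak beat, so it is unaccented.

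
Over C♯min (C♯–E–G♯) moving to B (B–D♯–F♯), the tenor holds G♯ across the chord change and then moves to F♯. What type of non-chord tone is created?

The harmony at that moment is B major triad (B, D♯, F♯); G♯ is not a chord tone.
It is held over (the same pitch as the preceding G♯) and left by step down to F♯.
Held over from the previous chord and resolving down by step — a suspension.

G♯ is a suspension.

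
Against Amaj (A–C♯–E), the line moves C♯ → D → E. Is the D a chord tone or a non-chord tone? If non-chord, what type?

Non-chord tone — a passing tone.

The harmony at that moment is A major triad (A, C♯, E); D is not a chord tone.
It is approached by step up from C♯ and left by step up to E.
Step in, step out in the same direction — a passing tone.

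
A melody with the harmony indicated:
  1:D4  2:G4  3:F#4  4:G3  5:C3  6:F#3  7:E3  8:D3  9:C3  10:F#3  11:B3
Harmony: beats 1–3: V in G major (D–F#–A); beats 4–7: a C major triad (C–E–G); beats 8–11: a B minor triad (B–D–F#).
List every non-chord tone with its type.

G4 (beat 2) — appoggiatura; F#3 (beat 6) — appoggiatura; C3 (beat 9) — escape tone.

The harmony at that moment is D major triad (D, F#, A); G4 is not a chord tone.
It is approached by leap up from D4 and left by step down to F#4.
Leap in, step out — an appoggiatura.
The harmony at that moment is C major triad (C, E, G); F#3 is not a chord tone.
It is approached by leap up from C3 and left by step down to E3.
Leap in, step out — an appoggiatura.
The harmony at that moment is B minor triad (B, D, F#); C3 is not a chord tone.
It is approached by step down from D3 and left by leap up to F#3.
Step in, leap out — an escape tone.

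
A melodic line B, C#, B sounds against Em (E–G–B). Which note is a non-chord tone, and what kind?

The harmony at that moment is E minor triad (E, G, B); C# is not a chord tone.
It is approached by step up from B and left by step down to B.
Step away and step back to the same note — a neighbor tone (upper neighbor).

C# is a neighbor tone.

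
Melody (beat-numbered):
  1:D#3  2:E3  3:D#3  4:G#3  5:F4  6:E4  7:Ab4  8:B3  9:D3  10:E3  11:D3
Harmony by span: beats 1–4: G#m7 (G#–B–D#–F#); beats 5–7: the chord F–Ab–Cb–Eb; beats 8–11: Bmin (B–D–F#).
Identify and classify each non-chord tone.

The harmony at that moment is G# minor seventh chord (G#, B, D#, F#); E3 is not a chord tone.
It is approached by step up from D#3 and left by step down to D#3.
Step away and step back to the same note — a neighbor tone (upper neighbor).
The harmony at that moment is F half-diminished seventh chord (F, Ab, Cb, Eb); E4 is not a chord tone.
It is approached by step down from F4 and left by leap up to Ab4.
Step in, leap out — an escape tone.
The harmony at that moment is B minor triad (B, D, F#); E3 is not a chord tone.
It is approached by step up from D3 and left by step down to D3.
Step away and step back to the same note — a neighbor tone (upper neighbor).

E3 (beat 2) — neighbor tone; E4 (beat 6) — escape tone; E3 (beat 10) — neighbor tone.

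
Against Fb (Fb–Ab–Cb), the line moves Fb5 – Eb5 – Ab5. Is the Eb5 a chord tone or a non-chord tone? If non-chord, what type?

The harmony at that moment is Fb major triad (Fb, Ab, Cb); Eb5 is not a chord tone.
It is approached by step down from Fb5 and left by leap up to Ab5.
Step in, leap out — an escape tone.

Non-chord tone — an escape tone.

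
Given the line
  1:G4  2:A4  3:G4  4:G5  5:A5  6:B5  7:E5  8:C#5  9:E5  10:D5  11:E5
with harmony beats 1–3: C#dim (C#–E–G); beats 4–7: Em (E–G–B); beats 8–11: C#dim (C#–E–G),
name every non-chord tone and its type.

A4 (beat 2) — neighbor tone; A5 (beat 5) — passing tone; D5 (beat 10) — neighbor tone.

The harmony at that moment is C# diminished triad (C#, E, G); A4 is not a chord tone.
It is approached by step up from G4 and left by step down to G4.
Step away and step back to the same note — a neighbor tone (upper neighbor).
The harmony at that moment is E minor triad (E, G, B); A5 is not a chord tone.
It is approached by step up from G5 and left by step up to B5.
Step in, step out in the same direction — a passing tone.
The harmony at that moment is C# diminished triad (C#, E, G); D5 is not a chord tone.
It is approached by step down from E5 and left by step up to E5.
Step away and step back to the same note — a neighbor tone (lower neighbor).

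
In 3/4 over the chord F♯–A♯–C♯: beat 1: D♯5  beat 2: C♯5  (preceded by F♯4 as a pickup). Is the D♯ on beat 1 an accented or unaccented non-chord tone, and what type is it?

The harmony at that moment is F♯ major triad (F♯, A♯, C♯); D♯5 is not a chord tone.
It is approached by leap up from F♯4 and left by step down to C♯5.
Leap in, step out — an appoggiatura.
It falls on the downbeat, so it is accented.

Accented appoggiatura.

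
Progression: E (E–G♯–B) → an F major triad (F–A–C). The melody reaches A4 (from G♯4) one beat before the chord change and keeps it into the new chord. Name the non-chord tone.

A4 is an anticipation.

The harmony at that moment is E major triad (E, G♯, B); A4 is not a chord tone.
It is approached by step up from G♯4 and then sustained as the same pitch into the next harmony.
Arriving early and becoming a chord tone when the harmony changes — an anticipation.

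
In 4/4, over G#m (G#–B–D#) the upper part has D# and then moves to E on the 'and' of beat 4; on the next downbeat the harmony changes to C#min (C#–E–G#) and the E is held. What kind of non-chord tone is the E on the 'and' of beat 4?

The harmony at that moment is G# minor triad (G#, B, D#); E is not a chord tone.
It is approached by step up from D# and then sustained as the same pitch into the next harmony.
Arriving early and becoming a chord tone when the harmony changes — an anticipation.

Anticipation.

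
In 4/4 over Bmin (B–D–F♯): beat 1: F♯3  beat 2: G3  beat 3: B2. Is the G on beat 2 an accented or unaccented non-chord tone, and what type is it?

Unaccented escape tone.

The harmony at that moment is B minor triad (B, D, F♯); G3 is not a chord tone.
It is approached by step up from F♯3 and left by leap down to B2.
Step in, leap out — an escape tone.
It falls on a weak beat, so it is unaccented.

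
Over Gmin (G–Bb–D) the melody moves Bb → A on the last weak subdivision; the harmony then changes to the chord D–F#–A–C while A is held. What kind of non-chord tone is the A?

The harmony at that moment is G minor triad (G, Bb, D); A is not a chord tone.
It is approached by step down from Bb and then sustained as the same pitch into the next harmony.
Arriving early and becoming a chord tone when the harmony changes — an anticipation.

A is an anticipation.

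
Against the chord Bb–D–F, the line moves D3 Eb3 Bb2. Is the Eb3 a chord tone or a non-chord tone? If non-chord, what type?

The harmony at that moment is Bb major triad (Bb, D, F); Eb3 is not a chord tone.
It is approached by step up from D3 and left by leap down to Bb2.
Step in, leap out — an escape tone.

Non-chord tone — an escape tone.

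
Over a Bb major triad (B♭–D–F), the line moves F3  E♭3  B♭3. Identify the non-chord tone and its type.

E♭3 is an escape tone.

The harmony at that moment is B♭ major triad (B♭, D, F); E♭3 is not a chord tone.
It is approached by step down from F3 and left by leap up to B♭3.
Step in, leap out — an escape tone.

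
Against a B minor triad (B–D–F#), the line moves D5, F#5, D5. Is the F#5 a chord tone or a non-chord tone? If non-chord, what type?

B minor triad contains B, D, F#; F# is the fifth, so it is a chord tone.

Chord tone (the fifth of B minor triad).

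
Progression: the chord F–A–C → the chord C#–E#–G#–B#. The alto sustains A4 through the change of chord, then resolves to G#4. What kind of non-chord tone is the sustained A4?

A4 is a suspension.

The harmony at that moment is C# major seventh chord (C#, E#, G#, B#); A4 is not a chord tone.
It is held over (the same pitch as the preceding A4) and left by step down to G#4.
Held over from the previous chord and resolving down by step — a suspension.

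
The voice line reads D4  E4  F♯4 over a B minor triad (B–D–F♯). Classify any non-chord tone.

The harmony at that moment is B minor triad (B, D, F♯); E4 is not a chord tone.
It is approached by step up from D4 and left by step up to F♯4.
Step in, step out in the same direction — a passing tone.

E4 is a passing tone.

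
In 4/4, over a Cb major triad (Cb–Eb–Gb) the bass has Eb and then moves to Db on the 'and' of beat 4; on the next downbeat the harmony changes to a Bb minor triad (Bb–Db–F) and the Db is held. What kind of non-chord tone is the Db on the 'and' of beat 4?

Anticipation.

The harmony at that moment is Cb major triad (Cb, Eb, Gb); Db is not a chord tone.
It is approached by step down from Eb and then sustained as the same pitch into the next harmony.
Arriving early and becoming a chord tone when the harmony changes — an anticipation.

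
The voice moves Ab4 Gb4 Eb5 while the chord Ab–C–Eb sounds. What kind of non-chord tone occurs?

The harmony at that moment is Ab major triad (Ab, C, Eb); Gb4 is not a chord tone.
It is approached by step down from Ab4 and left by leap up to Eb5.
Step in, leap out — an escape tone.

Gb4 is an escape tone.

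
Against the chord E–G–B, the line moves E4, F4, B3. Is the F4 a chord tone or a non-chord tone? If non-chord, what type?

The harmony at that moment is E minor triad (E, G, B); F4 is not a chord tone.
It is approached by step up from E4 and left by leap down to B3.
Step in, leap out — an escape tone.

Non-chord tone — an escape tone.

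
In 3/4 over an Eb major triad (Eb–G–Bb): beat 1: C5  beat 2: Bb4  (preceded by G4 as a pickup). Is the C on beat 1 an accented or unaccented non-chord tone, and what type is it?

The harmony at that moment is Eb major triad (Eb, G, Bb); C5 is not a chord tone.
It is approached by leap up from G4 and left by step down to Bb4.
Leap in, step out — an appoggiatura.
It falls on the downbeat, so it is accented.

Accented appoggiatura.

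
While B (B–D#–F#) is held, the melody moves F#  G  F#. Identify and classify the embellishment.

G is a neighbor tone.

The harmony at that moment is B major triad (B, D#, F#); G is not a chord tone.
It is approached by step up from F# and left by step down to F#.
Step away and step back to the same note — a neighbor tone (upper neighbor).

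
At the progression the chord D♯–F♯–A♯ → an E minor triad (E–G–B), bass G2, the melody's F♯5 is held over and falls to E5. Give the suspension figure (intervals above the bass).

7–6 suspension.

At the second chord the bass is G2. The suspended F♯5 lies a seventh above the bass; after resolving down by step to E5, the interval above the bass becomes a sixth.
Suspension figures are named by those two intervals: 7–6.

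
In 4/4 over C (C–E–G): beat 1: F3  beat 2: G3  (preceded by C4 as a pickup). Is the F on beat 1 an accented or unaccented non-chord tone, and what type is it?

The harmony at that moment is C major triad (C, E, G); F3 is not a chord tone.
It is approached by leap down from C4 and left by step up to G3.
Leap in, step out — an appoggiatura.
It falls on the downbeat, so it is accented.

Accented appoggiatura.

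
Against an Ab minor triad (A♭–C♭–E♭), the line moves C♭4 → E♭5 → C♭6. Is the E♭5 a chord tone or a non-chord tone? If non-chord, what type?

Chord tone (the fifth of Ab minor triad).

Ab minor triad contains A♭, C♭, E♭; E♭ is the fifth, so it is a chord tone.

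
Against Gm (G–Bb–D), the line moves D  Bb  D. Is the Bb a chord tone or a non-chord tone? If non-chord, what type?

G minor triad contains G, Bb, D; Bb is the third, so it is a chord tone.

Chord tone (the third of G minor triad).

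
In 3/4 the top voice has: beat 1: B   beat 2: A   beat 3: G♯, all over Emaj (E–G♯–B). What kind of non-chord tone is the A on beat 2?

Passing tone.

The harmony at that moment is E major triad (E, G♯, B); A is not a chord tone.
It is approached by step down from B and left by step down to G♯.
Step in, step out in the same direction — a passing tone.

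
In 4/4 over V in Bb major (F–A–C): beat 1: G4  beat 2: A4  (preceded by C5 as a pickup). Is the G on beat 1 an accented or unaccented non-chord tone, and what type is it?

The harmony at that moment is F major triad (F, A, C); G4 is not a chord tone.
It is approached by leap down from C5 and left by step up to A4.
Leap in, step out — an appoggiatura.
It falls on the downbeat, so it is accented.

Accented appoggiatura.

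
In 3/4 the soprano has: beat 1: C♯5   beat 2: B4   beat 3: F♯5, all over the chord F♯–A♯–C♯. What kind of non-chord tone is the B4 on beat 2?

Escape tone.

The harmony at that moment is F♯ major triad (F♯, A♯, C♯); B4 is not a chord tone.
It is approached by step down from C♯5 and left by leap up to F♯5.
Step in, leap out, on a weak beat — an escape tone.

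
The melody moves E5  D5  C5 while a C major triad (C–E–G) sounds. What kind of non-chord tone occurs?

The harmony at that moment is C major triad (C, E, G); D5 is not a chord tone.
It is approached by step down from E5 and left by step down to C5.
Step in, step out in the same direction — a passing tone.

D5 is a passing tone.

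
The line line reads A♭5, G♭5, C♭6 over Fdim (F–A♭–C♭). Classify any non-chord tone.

The harmony at that moment is F diminished triad (F, A♭, C♭); G♭5 is not a chord tone.
It is approached by step down from A♭5 and left by leap up to C♭6.
Step in, leap out — an escape tone.

G♭5 is an escape tone.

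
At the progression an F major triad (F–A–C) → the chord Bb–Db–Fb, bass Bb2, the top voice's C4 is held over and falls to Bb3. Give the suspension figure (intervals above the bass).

9–8 suspension.

At the second chord the bass is Bb2. The suspended C4 lies a ninth above the bass; after resolving down by step to Bb3, the interval above the bass becomes an octave.
Suspension figures are named by those two intervals: 9–8.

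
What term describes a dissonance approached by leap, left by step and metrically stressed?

Appoggiatura.

Approach: by leap. Departure: by step. Metric position: strong.
Leap in, step out, in a metrically strong position — an appoggiatura. (It is the mirror image of the escape tone, which steps in and leaps out from a weak position.)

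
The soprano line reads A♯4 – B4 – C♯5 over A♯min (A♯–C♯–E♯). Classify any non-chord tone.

The harmony at that moment is A♯ minor triad (A♯, C♯, E♯); B4 is not a chord tone.
It is approached by step up from A♯4 and left by step up to C♯5.
Step in, step out in the same direction — a passing tone.

B4 is a passing tone.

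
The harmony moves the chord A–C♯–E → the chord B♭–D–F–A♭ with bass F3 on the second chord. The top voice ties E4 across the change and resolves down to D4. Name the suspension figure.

7–6 suspension.

At the second chord the bass is F3. The suspended E4 lies a seventh above the bass; after resolving down by step to D4, the interval above the bass becomes a sixth.
Suspension figures are named by those two intervals: 7–6.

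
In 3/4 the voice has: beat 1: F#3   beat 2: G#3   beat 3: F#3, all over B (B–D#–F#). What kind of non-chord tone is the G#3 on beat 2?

Upper neighbor tone.

The harmony at that moment is B major triad (B, D#, F#); G#3 is not a chord tone.
It is approached by step up from F#3 and left by step down to F#3.
Step away and step back to the same note — a neighbor tone (upper neighbor).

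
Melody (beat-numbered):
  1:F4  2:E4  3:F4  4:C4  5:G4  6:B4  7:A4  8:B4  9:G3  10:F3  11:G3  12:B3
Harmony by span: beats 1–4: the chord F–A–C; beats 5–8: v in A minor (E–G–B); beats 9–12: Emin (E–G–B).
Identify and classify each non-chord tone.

The harmony at that moment is F major triad (F, A, C); E4 is not a chord tone.
It is approached by step down from F4 and left by step up to F4.
Step away and step back to the same note — a neighbor tone (lower neighbor).
The harmony at that moment is E minor triad (E, G, B); A4 is not a chord tone.
It is approached by step down from B4 and left by step up to B4.
Step away and step back to the same note — a neighbor tone (lower neighbor).
The harmony at that moment is E minor triad (E, G, B); F3 is not a chord tone.
It is approached by step down from G3 and left by step up to G3.
Step away and step back to the same note — a neighbor tone (lower neighbor).

E4 (beat 2) — neighbor tone; A4 (beat 7) — neighbor tone; F3 (beat 10) — neighbor tone.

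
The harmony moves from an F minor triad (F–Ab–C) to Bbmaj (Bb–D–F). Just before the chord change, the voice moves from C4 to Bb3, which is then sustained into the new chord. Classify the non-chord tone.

The harmony at that moment is F minor triad (F, Ab, C); Bb3 is not a chord tone.
It is approached by step down from C4 and then sustained as the same pitch into the next harmony.
Arriving early and becoming a chord tone when the harmony changes — an anticipation.

Bb3 is an anticipation.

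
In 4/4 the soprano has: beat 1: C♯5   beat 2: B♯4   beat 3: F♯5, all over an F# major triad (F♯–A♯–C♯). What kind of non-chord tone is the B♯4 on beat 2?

The harmony at that moment is F♯ major triad (F♯, A♯, C♯); B♯4 is not a chord tone.
It is approached by step down from C♯5 and left by leap up to F♯5.
Step in, leap out, on a weak beat — an escape tone.

Escape tone.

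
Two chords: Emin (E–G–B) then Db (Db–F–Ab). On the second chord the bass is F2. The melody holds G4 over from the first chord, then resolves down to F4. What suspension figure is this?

9–8 suspension.

At the second chord the bass is F2. The suspended G4 lies a ninth above the bass; after resolving down by step to F4, the interval above the bass becomes an octave.
Suspension figures are named by those two intervals: 9–8.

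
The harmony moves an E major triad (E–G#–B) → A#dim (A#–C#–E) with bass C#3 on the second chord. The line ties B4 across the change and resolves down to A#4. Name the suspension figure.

At the second chord the bass is C#3. The suspended B4 lies a seventh above the bass; after resolving down by step to A#4, the interval above the bass becomes a sixth.
Suspension figures are named by those two intervals: 7–6.

7–6 suspension.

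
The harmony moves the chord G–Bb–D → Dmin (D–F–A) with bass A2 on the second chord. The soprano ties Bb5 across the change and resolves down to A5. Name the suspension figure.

9–8 suspension.

At the second chord the bass is A2. The suspended Bb5 lies a ninth above the bass; after resolving down by step to A5, the interval above the bass becomes an octave.
Suspension figures are named by those two intervals: 9–8.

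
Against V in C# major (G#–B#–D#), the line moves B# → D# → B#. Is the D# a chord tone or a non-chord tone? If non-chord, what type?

Chord tone (the fifth of G# major triad).

G# major triad contains G#, B#, D#; D# is the fifth, so it is a chord tone.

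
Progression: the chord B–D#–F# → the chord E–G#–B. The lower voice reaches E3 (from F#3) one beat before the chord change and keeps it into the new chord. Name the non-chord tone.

E3 is an anticipation.

The harmony at that moment is B major triad (B, D#, F#); E3 is not a chord tone.
It is approached by step down from F#3 and then sustained as the same pitch into the next harmony.
Arriving early and becoming a chord tone when the harmony changes — an anticipation.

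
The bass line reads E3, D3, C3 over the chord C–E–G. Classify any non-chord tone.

The harmony at that moment is C major triad (C, E, G); D3 is not a chord tone.
It is approached by step down from E3 and left by step down to C3.
Step in, step out in the same direction — a passing tone.

D3 is a passing tone.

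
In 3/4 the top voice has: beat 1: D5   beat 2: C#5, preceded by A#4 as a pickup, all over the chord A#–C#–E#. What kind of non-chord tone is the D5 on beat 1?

The harmony at that moment is A# minor triad (A#, C#, E#); D5 is not a chord tone.
It is approached by leap up from A#4 and left by step down to C#5.
Leap in, step out, metrically accented — an appoggiatura.

Appoggiatura.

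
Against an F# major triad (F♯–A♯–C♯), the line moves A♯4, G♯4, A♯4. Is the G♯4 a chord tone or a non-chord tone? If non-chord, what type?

The harmony at that moment is F♯ major triad (F♯, A♯, C♯); G♯4 is not a chord tone.
It is approached by step down from A♯4 and left by step up to A♯4.
Step away and step back to the same note — a neighbor tone (lower neighbor).

Non-chord tone — a neighbor tone.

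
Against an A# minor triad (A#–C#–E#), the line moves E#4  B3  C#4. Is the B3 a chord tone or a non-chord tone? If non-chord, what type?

The harmony at that moment is A# minor triad (A#, C#, E#); B3 is not a chord tone.
It is approached by leap down from E#4 and left by step up to C#4.
Leap in, step out — an appoggiatura.

Non-chord tone — an appoggiatura.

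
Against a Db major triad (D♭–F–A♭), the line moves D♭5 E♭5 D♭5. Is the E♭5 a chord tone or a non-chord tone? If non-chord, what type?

Non-chord tone — a neighbor tone.

The harmony at that moment is D♭ major triad (D♭, F, A♭); E♭5 is not a chord tone.
It is approached by step up from D♭5 and left by step down to D♭5.
Step away and step back to the same note — a neighbor tone (upper neighbor).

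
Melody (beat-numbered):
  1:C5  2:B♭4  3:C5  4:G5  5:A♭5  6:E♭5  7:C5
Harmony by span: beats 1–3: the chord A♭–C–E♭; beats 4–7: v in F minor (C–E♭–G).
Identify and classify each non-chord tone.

B♭4 (beat 2) — neighbor tone; A♭5 (beat 5) — escape tone.

The harmony at that moment is A♭ major triad (A♭, C, E♭); B♭4 is not a chord tone.
It is approached by step down from C5 and left by step up to C5.
Step away and step back to the same note — a neighbor tone (lower neighbor).
The harmony at that moment is C minor triad (C, E♭, G); A♭5 is not a chord tone.
It is approached by step up from G5 and left by leap down to E♭5.
Step in, leap out — an escape tone.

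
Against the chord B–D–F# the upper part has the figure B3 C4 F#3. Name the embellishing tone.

C4 is an escape tone.

The harmony at that moment is B minor triad (B, D, F#); C4 is not a chord tone.
It is approached by step up from B3 and left by leap down to F#3.
Step in, leap out — an escape tone.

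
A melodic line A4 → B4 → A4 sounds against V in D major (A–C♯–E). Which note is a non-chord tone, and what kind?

The harmony at that moment is A major triad (A, C♯, E); B4 is not a chord tone.
It is approached by step up from A4 and left by step down to A4.
Step away and step back to the same note — a neighbor tone (upper neighbor).

B4 is a neighbor tone.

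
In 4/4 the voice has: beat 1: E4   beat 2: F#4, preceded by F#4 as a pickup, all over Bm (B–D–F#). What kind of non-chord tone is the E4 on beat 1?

The harmony at that moment is B minor triad (B, D, F#); E4 is not a chord tone.
It is approached by step down from F#4 and left by step up to F#4.
Step away and step back to the same note — a neighbor tone (lower neighbor).

Lower neighbor tone.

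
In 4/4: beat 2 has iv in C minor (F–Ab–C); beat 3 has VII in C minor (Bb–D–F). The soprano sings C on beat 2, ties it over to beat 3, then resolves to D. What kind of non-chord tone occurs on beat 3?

The harmony at that moment is Bb major triad (Bb, D, F); C is not a chord tone.
It is held over (the same pitch as the preceding C) and left by step up to D.
Held over from the previous chord and resolving up by step — a retardation.

Retardation.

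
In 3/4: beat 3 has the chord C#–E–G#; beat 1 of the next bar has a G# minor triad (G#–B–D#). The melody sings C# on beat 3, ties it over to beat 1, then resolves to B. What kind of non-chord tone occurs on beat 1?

Suspension.

The harmony at that moment is G# minor triad (G#, B, D#); C# is not a chord tone.
It is held over (the same pitch as the preceding C#) and left by step down to B.
Held over from the previous chord and resolving down by step — a suspension.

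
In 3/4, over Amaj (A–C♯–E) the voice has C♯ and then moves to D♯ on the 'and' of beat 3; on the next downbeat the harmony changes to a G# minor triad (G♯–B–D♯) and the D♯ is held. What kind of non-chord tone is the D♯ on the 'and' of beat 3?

Anticipation.

The harmony at that moment is A major triad (A, C♯, E); D♯ is not a chord tone.
It is approached by step up from C♯ and then sustained as the same pitch into the next harmony.
Arriving early and becoming a chord tone when the harmony changes — an anticipation.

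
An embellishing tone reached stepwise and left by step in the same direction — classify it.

Approach: by step. Departure: by step, continuing in the same direction.
Stepwise on both sides with no change of direction means the note fills in the space between two different chord tones — a passing tone. (Had it turned back to its starting note it would be a neighbor tone instead.)

Passing tone.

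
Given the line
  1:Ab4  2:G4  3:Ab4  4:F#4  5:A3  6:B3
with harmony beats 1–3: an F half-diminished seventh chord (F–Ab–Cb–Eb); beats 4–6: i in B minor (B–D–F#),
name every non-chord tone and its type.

The harmony at that moment is F half-diminished seventh chord (F, Ab, Cb, Eb); G4 is not a chord tone.
It is approached by step down from Ab4 and left by step up to Ab4.
Step away and step back to the same note — a neighbor tone (lower neighbor).
The harmony at that moment is B minor triad (B, D, F#); A3 is not a chord tone.
It is approached by leap down from F#4 and left by step up to B3.
Leap in, step out — an appoggiatura.

G4 (beat 2) — neighbor tone; A3 (beat 5) — appoggiatura.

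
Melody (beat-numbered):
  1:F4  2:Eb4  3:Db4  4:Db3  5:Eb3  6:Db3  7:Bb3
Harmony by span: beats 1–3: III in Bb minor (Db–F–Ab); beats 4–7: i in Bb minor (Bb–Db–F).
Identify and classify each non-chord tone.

Eb4 (beat 2) — passing tone; Eb3 (beat 5) — neighbor tone.

The harmony at that moment is Db major triad (Db, F, Ab); Eb4 is not a chord tone.
It is approached by step down from F4 and left by step down to Db4.
Step in, step out in the same direction — a passing tone.
The harmony at that moment is Bb minor triad (Bb, Db, F); Eb3 is not a chord tone.
It is approached by step up from Db3 and left by step down to Db3.
Step away and step back to the same note — a neighbor tone (upper neighbor).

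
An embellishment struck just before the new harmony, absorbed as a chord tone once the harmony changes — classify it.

Approach: ahead of the chord change (typically by step), so it is dissonant against the current harmony. Departure: none — the same pitch is restated or held and is a chord tone of the new harmony.
Dissonant first, consonant once the harmony catches up: the note simply arrives early — an anticipation. (The reverse timing, consonant first and dissonant after the change, would be a suspension or retardation.)

Anticipation.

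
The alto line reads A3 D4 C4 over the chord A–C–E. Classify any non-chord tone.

The harmony at that moment is A minor triad (A, C, E); D4 is not a chord tone.
It is approached by leap up from A3 and left by step down to C4.
Leap in, step out — an appoggiatura.

D4 is an appoggiatura.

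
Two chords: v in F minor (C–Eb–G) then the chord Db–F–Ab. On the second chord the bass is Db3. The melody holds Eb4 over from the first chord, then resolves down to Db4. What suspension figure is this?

9–8 suspension.

At the second chord the bass is Db3. The suspended Eb4 lies a ninth above the bass; after resolving down by step to Db4, the interval above the bass becomes an octave.
Suspension figures are named by those two intervals: 9–8.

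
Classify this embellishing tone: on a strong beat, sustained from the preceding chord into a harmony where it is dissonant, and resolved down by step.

Approach: by preparation — the pitch is first a chord tone, then held (tied or repeated) while the harmony changes under it. Departure: down by step. Metric position: strong.
A prepared dissonance that resolves downward by step — a suspension. (The same figure resolving upward would be a retardation.)

Suspension.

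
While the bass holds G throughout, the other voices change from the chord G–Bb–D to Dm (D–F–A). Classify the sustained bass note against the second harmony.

The harmony at that moment is D minor triad (D, F, A); G is not a chord tone.
It is held over (the same pitch as the preceding G) and then sustained as the same pitch into the next harmony.
Sustained through a change of harmony — a pedal tone.

Pedal tone (pedal point).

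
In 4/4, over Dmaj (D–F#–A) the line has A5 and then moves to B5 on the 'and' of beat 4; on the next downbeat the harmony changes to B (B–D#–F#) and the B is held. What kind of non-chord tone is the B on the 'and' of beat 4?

The harmony at that moment is D major triad (D, F#, A); B5 is not a chord tone.
It is approached by step up from A5 and then sustained as the same pitch into the next harmony.
Arriving early and becoming a chord tone when the harmony changes — an anticipation.

Anticipation.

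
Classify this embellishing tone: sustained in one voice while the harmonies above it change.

Approach: none. Departure: none — a single pitch is sustained while the chords change around it, passing through harmonies that do not contain it.
No melodic motion at all; the dissonance is created entirely by the moving harmonies against the stationary note — a pedal tone (pedal point).

Pedal tone.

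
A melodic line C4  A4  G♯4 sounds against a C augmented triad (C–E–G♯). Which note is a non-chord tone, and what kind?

A4 is an appoggiatura.

The harmony at that moment is C augmented triad (C, E, G♯); A4 is not a chord tone.
It is approached by leap up from C4 and left by step down to G♯4.
Leap in, step out — an appoggiatura.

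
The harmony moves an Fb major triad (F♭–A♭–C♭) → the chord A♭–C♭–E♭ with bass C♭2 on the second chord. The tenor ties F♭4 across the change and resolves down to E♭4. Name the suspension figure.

4–3 suspension.

At the second chord the bass is C♭2. The suspended F♭4 lies a fourth above the bass; after resolving down by step to E♭4, the interval above the bass becomes a third.
Suspension figures are named by those two intervals: 4–3.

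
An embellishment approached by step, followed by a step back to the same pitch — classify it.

Neighbor tone.

Approach: by step. Departure: by step in the opposite direction, back to the starting pitch.
Stepwise on both sides but reversing to return to the same chord tone — a neighbor tone. (Had it continued onward in the same direction it would be a passing tone instead.)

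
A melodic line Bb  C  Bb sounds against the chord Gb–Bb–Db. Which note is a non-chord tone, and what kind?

C is a neighbor tone.

The harmony at that moment is Gb major triad (Gb, Bb, Db); C is not a chord tone.
It is approached by step up from Bb and left by step down to Bb.
Step away and step back to the same note — a neighbor tone (upper neighbor).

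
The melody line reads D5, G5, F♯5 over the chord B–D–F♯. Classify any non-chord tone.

The harmony at that moment is B minor triad (B, D, F♯); G5 is not a chord tone.
It is approached by leap up from D5 and left by step down to F♯5.
Leap in, step out — an appoggiatura.

G5 is an appoggiatura.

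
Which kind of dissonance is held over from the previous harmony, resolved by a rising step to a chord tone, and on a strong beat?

Retardation.

Approach: by preparation — the pitch is first a chord tone, then held (tied or repeated) while the harmony changes under it. Departure: up by step. Metric position: strong.
A prepared dissonance that resolves upward by step — a retardation. (The same figure resolving downward would be a suspension.)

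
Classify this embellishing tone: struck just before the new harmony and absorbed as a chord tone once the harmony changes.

Approach: ahead of the chord change (typically by step), so it is dissonant against the current harmony. Departure: none — the same pitch is restated or held and is a chord tone of the new harmony.
Dissonant first, consonant once the harmony catches up: the note simply arrives early — an anticipation. (The reverse timing, consonant first and dissonant after the change, would be a suspension or retardation.)

Anticipation.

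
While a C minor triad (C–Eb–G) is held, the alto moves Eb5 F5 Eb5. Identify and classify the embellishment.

F5 is a neighbor tone.

The harmony at that moment is C minor triad (C, Eb, G); F5 is not a chord tone.
It is approached by step up from Eb5 and left by step down to Eb5.
Step away and step back to the same note — a neighbor tone (upper neighbor).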